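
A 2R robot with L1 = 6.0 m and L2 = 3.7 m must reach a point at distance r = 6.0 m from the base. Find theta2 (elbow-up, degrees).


cos(theta2) = (r^2 - L1^2 - L2^2) / (2*L1*L2)
cos(theta2) = (36.0 - 36.0 - 13.69) / 44.4
cos(theta2) = -0.308333
theta2 = 107.9588 degrees


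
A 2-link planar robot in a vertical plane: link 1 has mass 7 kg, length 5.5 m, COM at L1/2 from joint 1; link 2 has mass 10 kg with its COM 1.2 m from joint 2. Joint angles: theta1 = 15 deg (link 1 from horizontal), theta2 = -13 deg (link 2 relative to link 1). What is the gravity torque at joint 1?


Horizontal distance from joint 1 to link-1 COM:
  x_c1 = (L1/2)*cos(t1) = 2.75 * 0.9659 = 2.6563 m
Horizontal distance from joint 1 to link-2 COM:
  x_c2 = L1*cos(t1) + Lc2*cos(t1+t2)
       = 5.5*0.9659 + 1.2*0.9994 = 6.5119 m
tau1 = m1*g*x_c1 + m2*g*x_c2
     = 7*9.81*2.6563 + 10*9.81*6.5119
     = 182.4078 + 638.8136
     = 821.2214 Nm


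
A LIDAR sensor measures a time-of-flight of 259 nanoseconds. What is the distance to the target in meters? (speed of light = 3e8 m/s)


tof = 259 ns = 2.59e-07 s
dist = c * tof / 2
= 3e8 * 2.59e-07 / 2
= 38.85 m


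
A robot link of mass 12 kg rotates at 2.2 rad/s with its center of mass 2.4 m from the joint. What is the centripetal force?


F = m * omega^2 * r
= 12 * 2.2^2 * 2.4
= 12 * 4.84 * 2.4
= 139.392 N


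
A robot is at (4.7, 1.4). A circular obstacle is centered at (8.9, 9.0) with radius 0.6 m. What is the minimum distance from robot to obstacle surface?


center_dist = sqrt((4.7-8.9)^2 + (1.4-9.0)^2)
= sqrt(17.64 + 57.76)
= 8.6833
min_dist = center_dist - radius = 8.6833 - 0.6 = 8.0833 m


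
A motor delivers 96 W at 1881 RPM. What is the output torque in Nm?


omega = 1881 * 2*pi/60 = 196.9779 rad/s
tau = P / omega = 96 / 196.9779
= 0.4874 Nm


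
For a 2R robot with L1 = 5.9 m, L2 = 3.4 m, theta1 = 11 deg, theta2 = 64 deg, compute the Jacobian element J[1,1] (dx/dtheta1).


J[1,1] = -L1*sin(t1) - L2*sin(t1+t2)
= -5.9*sin(11) - 3.4*sin(75)
= -4.4099


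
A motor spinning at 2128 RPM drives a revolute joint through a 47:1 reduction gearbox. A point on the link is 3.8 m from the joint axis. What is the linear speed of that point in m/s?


omega_motor = 2128 * 2*pi/60 = 222.8436 rad/s
omega_joint = omega_motor / 47 = 4.7414 rad/s
v = omega_joint * r = 4.7414 * 3.8
= 18.0171 m/s


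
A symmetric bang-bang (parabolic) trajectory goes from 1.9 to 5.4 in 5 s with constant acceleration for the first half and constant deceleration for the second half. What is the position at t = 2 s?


Symmetric rest-to-rest: each phase covers (pf-p0)/2 in time T/2. 0.5*a*(T/2)^2 = (pf-p0)/2 => a = 4*(pf-p0)/T^2
a = 4*(5.4-1.9)/5^2 = 0.56
t = 2 is in the acceleration phase (t <= T/2).
p = p0 + 0.5*a*t^2 = 1.9 + 0.5*0.56*2^2
= 3.02


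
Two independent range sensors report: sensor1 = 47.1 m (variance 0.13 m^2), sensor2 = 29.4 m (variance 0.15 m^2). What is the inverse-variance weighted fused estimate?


w1 = (1/var1) / (1/var1 + 1/var2)
   = 7.6923 / (7.6923 + 6.6667) = 0.5357
w2 = 1 - w1 = 0.4643
fused = w1*s1 + w2*s2 = 25.2321 + 13.65
= 38.8821 m


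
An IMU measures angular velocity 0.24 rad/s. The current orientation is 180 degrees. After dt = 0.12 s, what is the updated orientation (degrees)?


delta_theta = w * dt = 0.24 * 0.12 = 0.0288 rad
= 1.6501 deg
theta_new = 180 + 1.6501 = 181.6501 deg


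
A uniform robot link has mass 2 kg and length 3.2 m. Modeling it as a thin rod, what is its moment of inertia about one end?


I = (1/3) * m * L^2
= (1/3) * 2 * 3.2^2
= 0.333333 * 2 * 10.24
= 6.8267 kg*m^2


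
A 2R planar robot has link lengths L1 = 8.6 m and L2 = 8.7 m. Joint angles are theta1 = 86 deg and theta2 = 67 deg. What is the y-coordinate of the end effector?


Convert angles to radians: theta1 = 1.501, theta2 = 1.1694
y = L1*sin(theta1) + L2*sin(theta1+theta2)
y = 8.5791 + 3.9497
y = 12.5288


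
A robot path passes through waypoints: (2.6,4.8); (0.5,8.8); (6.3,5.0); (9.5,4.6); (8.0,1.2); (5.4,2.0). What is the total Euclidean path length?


Segment lengths:
  seg1 = sqrt((-2.1)^2 + (4.0)^2) = 4.5177
  seg2 = sqrt((5.8)^2 + (-3.8)^2) = 6.934
  seg3 = sqrt((3.2)^2 + (-0.4)^2) = 3.2249
  seg4 = sqrt((-1.5)^2 + (-3.4)^2) = 3.7162
  seg5 = sqrt((-2.6)^2 + (0.8)^2) = 2.7203
Total = 21.1131


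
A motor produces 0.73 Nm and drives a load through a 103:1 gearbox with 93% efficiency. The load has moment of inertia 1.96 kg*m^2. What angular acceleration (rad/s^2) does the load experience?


tau_out = tau_motor * N * eta
= 0.73 * 103 * 0.93 = 69.9267 Nm
alpha = tau_out / I = 69.9267 / 1.96
= 35.6769 rad/s^2


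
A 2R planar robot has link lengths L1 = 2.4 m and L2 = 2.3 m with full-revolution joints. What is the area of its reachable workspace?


r_max = L1 + L2 = 4.7 m
r_min = |L1 - L2| = 0.1 m
Area = pi*(r_max^2 - r_min^2)
= pi*(22.09 - 0.01)
= pi * 22.08
= 69.3664 m^2


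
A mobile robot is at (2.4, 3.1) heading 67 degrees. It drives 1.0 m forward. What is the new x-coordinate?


x_new = x0 + d*cos(theta)
= 2.4 + 1.0*cos(67)
= 2.4 + 0.3907
= 2.7907


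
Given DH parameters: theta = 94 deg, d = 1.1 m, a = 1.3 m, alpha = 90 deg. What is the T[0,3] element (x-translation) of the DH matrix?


T[0,3] = a * cos(theta)
= 1.3 * cos(94 deg)
= 1.3 * -0.0698
= -0.0907


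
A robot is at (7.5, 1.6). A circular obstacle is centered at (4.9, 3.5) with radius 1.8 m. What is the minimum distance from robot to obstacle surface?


center_dist = sqrt((7.5-4.9)^2 + (1.6-3.5)^2)
= sqrt(6.76 + 3.61)
= 3.2202
min_dist = center_dist - radius = 3.2202 - 1.8 = 1.4202 m


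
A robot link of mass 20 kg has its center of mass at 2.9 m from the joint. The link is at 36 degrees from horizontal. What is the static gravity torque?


tau = m*g*L*cos(angle)
= 20 * 9.81 * 2.9 * cos(36 deg)
= 20 * 9.81 * 2.9 * 0.809
= 460.3145 Nm


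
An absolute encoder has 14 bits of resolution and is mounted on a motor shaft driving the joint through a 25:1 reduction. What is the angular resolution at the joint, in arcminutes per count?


counts = 2^14 = 16384
effective counts at joint = 16384 * 25 = 409600
resolution = 360*60 / 409600
= 0.0527 arcmin/count


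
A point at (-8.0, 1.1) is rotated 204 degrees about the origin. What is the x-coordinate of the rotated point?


x' = x*cos(theta) - y*sin(theta)
cos(204 deg) = -0.9135, sin(204 deg) = -0.4067
x' = -8.0 * -0.9135 - 1.1 * -0.4067
= 7.3084 - -0.4474
= 7.7558


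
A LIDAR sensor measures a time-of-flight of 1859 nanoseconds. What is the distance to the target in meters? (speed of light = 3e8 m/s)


tof = 1859 ns = 1.859e-06 s
dist = c * tof / 2
= 3e8 * 1.859e-06 / 2
= 278.85 m


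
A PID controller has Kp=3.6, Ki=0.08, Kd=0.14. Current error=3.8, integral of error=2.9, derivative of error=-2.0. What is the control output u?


u = Kp*e + Ki*int(e) + Kd*de/dt
= 3.6*3.8 + 0.08*2.9 + 0.14*(-2.0)
= 13.68 + 0.232 + -0.28
= 13.632


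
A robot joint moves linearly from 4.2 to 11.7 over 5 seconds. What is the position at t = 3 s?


s = t/T = 3/5 = 0.6
p(t) = p0 + (pf-p0)*s
= 4.2 + (11.7 - 4.2) * 0.6
= 8.7


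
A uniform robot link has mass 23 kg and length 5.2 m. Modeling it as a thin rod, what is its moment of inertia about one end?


I = (1/3) * m * L^2
= (1/3) * 23 * 5.2^2
= 0.333333 * 23 * 27.04
= 207.3067 kg*m^2


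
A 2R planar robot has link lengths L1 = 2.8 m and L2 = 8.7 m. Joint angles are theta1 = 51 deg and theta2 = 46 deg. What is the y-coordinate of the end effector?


Convert angles to radians: theta1 = 0.8901, theta2 = 0.8029
y = L1*sin(theta1) + L2*sin(theta1+theta2)
y = 2.176 + 8.6352
y = 10.8112


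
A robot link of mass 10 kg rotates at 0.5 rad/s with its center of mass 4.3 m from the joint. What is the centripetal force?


F = m * omega^2 * r
= 10 * 0.5^2 * 4.3
= 10 * 0.25 * 4.3
= 10.75 N


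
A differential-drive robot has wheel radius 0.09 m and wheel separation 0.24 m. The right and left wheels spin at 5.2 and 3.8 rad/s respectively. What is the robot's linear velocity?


vR = r*wR = 0.09*5.2 = 0.468 m/s
vL = r*wL = 0.09*3.8 = 0.342 m/s
v = (vR+vL)/2 = 0.405 m/s
omega = (vR-vL)/L = 0.525 rad/s
linear velocity = 0.405 m/s


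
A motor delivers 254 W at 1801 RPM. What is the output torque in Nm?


omega = 1801 * 2*pi/60 = 188.6003 rad/s
tau = P / omega = 254 / 188.6003
= 1.3468 Nm


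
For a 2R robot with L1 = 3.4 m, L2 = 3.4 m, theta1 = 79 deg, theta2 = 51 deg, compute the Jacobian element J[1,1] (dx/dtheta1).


J[1,1] = -L1*sin(t1) - L2*sin(t1+t2)
= -3.4*sin(79) - 3.4*sin(130)
= -5.9421


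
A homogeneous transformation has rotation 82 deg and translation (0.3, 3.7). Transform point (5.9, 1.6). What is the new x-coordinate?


x' = cos(theta)*px - sin(theta)*py + tx
= 0.1392*5.9 - 0.9903*1.6 + 0.3
= -0.4633


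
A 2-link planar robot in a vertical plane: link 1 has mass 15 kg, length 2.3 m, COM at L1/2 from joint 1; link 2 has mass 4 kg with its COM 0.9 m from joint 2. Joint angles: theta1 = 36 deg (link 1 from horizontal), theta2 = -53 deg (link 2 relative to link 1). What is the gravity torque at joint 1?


Horizontal distance from joint 1 to link-1 COM:
  x_c1 = (L1/2)*cos(t1) = 1.15 * 0.809 = 0.9304 m
Horizontal distance from joint 1 to link-2 COM:
  x_c2 = L1*cos(t1) + Lc2*cos(t1+t2)
       = 2.3*0.809 + 0.9*0.9563 = 2.7214 m
tau1 = m1*g*x_c1 + m2*g*x_c2
     = 15*9.81*0.9304 + 4*9.81*2.7214
     = 136.9039 + 106.7883
     = 243.6921 Nm


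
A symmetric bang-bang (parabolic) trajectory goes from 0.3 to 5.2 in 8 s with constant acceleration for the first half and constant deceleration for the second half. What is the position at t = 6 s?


Symmetric rest-to-rest: each phase covers (pf-p0)/2 in time T/2. 0.5*a*(T/2)^2 = (pf-p0)/2 => a = 4*(pf-p0)/T^2
a = 4*(5.2-0.3)/8^2 = 0.3063
t = 6 is in the deceleration phase (t > T/2).
p = pf - 0.5*a*(T-t)^2 = 5.2 - 0.5*0.3063*2^2
= 4.5875


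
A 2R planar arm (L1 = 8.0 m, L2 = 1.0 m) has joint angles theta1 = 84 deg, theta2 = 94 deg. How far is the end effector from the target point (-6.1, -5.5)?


End effector via forward kinematics:
x = L1*cos(t1) + L2*cos(t1+t2) = -0.1632
y = L1*sin(t1) + L2*sin(t1+t2) = 7.9911
Distance to target:
d = sqrt((-6.1 - -0.1632)^2 + (-5.5 - 7.9911)^2)
= sqrt(35.246 + 182.0091)
= 14.7396 m


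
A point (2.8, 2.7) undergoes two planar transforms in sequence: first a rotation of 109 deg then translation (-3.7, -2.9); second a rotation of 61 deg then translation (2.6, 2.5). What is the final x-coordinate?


After transform 1:
x1 = cos(109)*2.8 - sin(109)*2.7 + -3.7 = -7.1645
y1 = sin(109)*2.8 + cos(109)*2.7 + -2.9 = -1.1316
After transform 2:
x2 = cos(61)*-7.1645 - sin(61)*-1.1316 + 2.6
= 0.1163


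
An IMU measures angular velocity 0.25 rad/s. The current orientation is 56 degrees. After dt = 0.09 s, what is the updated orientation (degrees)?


delta_theta = w * dt = 0.25 * 0.09 = 0.0225 rad
= 1.2892 deg
theta_new = 56 + 1.2892 = 57.2892 deg


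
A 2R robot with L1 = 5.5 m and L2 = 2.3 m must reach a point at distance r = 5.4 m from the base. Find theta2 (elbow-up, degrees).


cos(theta2) = (r^2 - L1^2 - L2^2) / (2*L1*L2)
cos(theta2) = (29.16 - 30.25 - 5.29) / 25.3
cos(theta2) = -0.252174
theta2 = 104.6062 degrees


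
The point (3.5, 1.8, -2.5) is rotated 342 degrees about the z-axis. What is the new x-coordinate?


Rotation about z-axis: x' = x*cos(theta) - y*sin(theta)
= 3.5 * 0.9511 - 1.8 * -0.309
= 3.8849


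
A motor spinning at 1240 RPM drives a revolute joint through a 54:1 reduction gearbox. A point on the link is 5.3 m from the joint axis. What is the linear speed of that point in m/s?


omega_motor = 1240 * 2*pi/60 = 129.8525 rad/s
omega_joint = omega_motor / 54 = 2.4047 rad/s
v = omega_joint * r = 2.4047 * 5.3
= 12.7448 m/s


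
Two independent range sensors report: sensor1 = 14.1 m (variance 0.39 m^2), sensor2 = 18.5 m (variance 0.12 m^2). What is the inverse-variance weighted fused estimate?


w1 = (1/var1) / (1/var1 + 1/var2)
   = 2.5641 / (2.5641 + 8.3333) = 0.2353
w2 = 1 - w1 = 0.7647
fused = w1*s1 + w2*s2 = 3.3176 + 14.1471
= 17.4647 m


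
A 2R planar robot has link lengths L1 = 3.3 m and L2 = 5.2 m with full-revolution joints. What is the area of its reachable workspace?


r_max = L1 + L2 = 8.5 m
r_min = |L1 - L2| = 1.9 m
Area = pi*(r_max^2 - r_min^2)
= pi*(72.25 - 3.61)
= pi * 68.64
= 215.6389 m^2


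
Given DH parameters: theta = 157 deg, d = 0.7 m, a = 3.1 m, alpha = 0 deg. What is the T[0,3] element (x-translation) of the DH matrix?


T[0,3] = a * cos(theta)
= 3.1 * cos(157 deg)
= 3.1 * -0.9205
= -2.8536


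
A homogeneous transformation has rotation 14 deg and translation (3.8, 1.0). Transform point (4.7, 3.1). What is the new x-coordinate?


x' = cos(theta)*px - sin(theta)*py + tx
= 0.9703*4.7 - 0.2419*3.1 + 3.8
= 7.6104


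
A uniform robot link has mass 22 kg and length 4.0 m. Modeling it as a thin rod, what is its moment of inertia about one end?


I = (1/3) * m * L^2
= (1/3) * 22 * 4.0^2
= 0.333333 * 22 * 16.0
= 117.3333 kg*m^2


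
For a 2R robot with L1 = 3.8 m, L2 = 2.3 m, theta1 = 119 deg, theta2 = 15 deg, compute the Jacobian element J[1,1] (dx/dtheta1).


J[1,1] = -L1*sin(t1) - L2*sin(t1+t2)
= -3.8*sin(119) - 2.3*sin(134)
= -4.978


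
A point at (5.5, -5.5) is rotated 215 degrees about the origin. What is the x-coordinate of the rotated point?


x' = x*cos(theta) - y*sin(theta)
cos(215 deg) = -0.8192, sin(215 deg) = -0.5736
x' = 5.5 * -0.8192 - -5.5 * -0.5736
= -4.5053 - 3.1547
= -7.66


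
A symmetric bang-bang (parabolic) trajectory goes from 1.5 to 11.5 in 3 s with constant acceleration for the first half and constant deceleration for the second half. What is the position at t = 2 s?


Symmetric rest-to-rest: each phase covers (pf-p0)/2 in time T/2. 0.5*a*(T/2)^2 = (pf-p0)/2 => a = 4*(pf-p0)/T^2
a = 4*(11.5-1.5)/3^2 = 4.4444
t = 2 is in the deceleration phase (t > T/2).
p = pf - 0.5*a*(T-t)^2 = 11.5 - 0.5*4.4444*1^2
= 9.2778


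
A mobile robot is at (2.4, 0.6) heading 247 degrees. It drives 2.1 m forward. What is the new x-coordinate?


x_new = x0 + d*cos(theta)
= 2.4 + 2.1*cos(247)
= 2.4 + -0.8205
= 1.5795


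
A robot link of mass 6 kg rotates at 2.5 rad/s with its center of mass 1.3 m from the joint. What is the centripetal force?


F = m * omega^2 * r
= 6 * 2.5^2 * 1.3
= 6 * 6.25 * 1.3
= 48.75 N


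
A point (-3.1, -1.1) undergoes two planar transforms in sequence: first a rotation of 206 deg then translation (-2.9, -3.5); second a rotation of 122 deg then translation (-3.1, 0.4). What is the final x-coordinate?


After transform 1:
x1 = cos(206)*-3.1 - sin(206)*-1.1 + -2.9 = -0.5959
y1 = sin(206)*-3.1 + cos(206)*-1.1 + -3.5 = -1.1524
After transform 2:
x2 = cos(122)*-0.5959 - sin(122)*-1.1524 + -3.1
= -1.8069


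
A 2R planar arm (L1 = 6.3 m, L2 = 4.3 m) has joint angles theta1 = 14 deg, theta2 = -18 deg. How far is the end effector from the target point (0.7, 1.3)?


End effector via forward kinematics:
x = L1*cos(t1) + L2*cos(t1+t2) = 10.4024
y = L1*sin(t1) + L2*sin(t1+t2) = 1.2242
Distance to target:
d = sqrt((0.7 - 10.4024)^2 + (1.3 - 1.2242)^2)
= sqrt(94.1363 + 0.0058)
= 9.7027 m


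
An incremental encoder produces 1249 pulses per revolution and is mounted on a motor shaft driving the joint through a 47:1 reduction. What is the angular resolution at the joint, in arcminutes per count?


counts per rev = 1249
effective counts at joint = 1249 * 47 = 58703
resolution = 360*60 / 58703
= 0.368 arcmin/count


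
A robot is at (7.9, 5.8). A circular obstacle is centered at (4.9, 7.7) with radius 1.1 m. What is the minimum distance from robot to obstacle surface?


center_dist = sqrt((7.9-4.9)^2 + (5.8-7.7)^2)
= sqrt(9.0 + 3.61)
= 3.5511
min_dist = center_dist - radius = 3.5511 - 1.1 = 2.4511 m


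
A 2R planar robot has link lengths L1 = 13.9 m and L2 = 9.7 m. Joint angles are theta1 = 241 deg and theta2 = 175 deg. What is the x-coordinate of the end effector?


Convert angles to radians: theta1 = 4.2062, theta2 = 3.0543
x = L1*cos(theta1) + L2*cos(theta1+theta2)
x = -6.7389 + 5.4242
x = -1.3147


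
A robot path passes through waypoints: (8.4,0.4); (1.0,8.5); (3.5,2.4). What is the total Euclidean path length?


Segment lengths:
  seg1 = sqrt((-7.4)^2 + (8.1)^2) = 10.9713
  seg2 = sqrt((2.5)^2 + (-6.1)^2) = 6.5924
Total = 17.5637


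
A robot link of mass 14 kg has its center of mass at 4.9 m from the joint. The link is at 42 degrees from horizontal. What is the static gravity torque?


tau = m*g*L*cos(angle)
= 14 * 9.81 * 4.9 * cos(42 deg)
= 14 * 9.81 * 4.9 * 0.7431
= 500.1112 Nm


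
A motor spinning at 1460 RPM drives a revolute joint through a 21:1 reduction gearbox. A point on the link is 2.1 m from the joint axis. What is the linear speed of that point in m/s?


omega_motor = 1460 * 2*pi/60 = 152.8908 rad/s
omega_joint = omega_motor / 21 = 7.2805 rad/s
v = omega_joint * r = 7.2805 * 2.1
= 15.2891 m/s


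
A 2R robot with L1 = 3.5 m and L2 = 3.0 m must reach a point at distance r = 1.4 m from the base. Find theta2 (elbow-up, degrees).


cos(theta2) = (r^2 - L1^2 - L2^2) / (2*L1*L2)
cos(theta2) = (1.96 - 12.25 - 9.0) / 21.0
cos(theta2) = -0.918571
theta2 = 156.7181 degrees


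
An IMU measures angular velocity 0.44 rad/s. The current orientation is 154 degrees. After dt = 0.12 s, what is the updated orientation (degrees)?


delta_theta = w * dt = 0.44 * 0.12 = 0.0528 rad
= 3.0252 deg
theta_new = 154 + 3.0252 = 157.0252 deg


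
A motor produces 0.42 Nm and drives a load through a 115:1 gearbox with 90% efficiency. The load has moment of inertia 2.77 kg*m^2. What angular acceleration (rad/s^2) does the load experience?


tau_out = tau_motor * N * eta
= 0.42 * 115 * 0.9 = 43.47 Nm
alpha = tau_out / I = 43.47 / 2.77
= 15.6931 rad/s^2


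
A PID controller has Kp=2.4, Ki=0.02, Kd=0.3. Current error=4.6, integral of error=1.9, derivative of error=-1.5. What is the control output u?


u = Kp*e + Ki*int(e) + Kd*de/dt
= 2.4*4.6 + 0.02*1.9 + 0.3*(-1.5)
= 11.04 + 0.038 + -0.45
= 10.628


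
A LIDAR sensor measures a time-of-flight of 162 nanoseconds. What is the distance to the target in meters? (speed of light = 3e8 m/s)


tof = 162 ns = 1.62e-07 s
dist = c * tof / 2
= 3e8 * 1.62e-07 / 2
= 24.3 m


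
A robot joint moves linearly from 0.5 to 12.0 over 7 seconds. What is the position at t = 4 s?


s = t/T = 4/7 = 0.5714
p(t) = p0 + (pf-p0)*s
= 0.5 + (12.0 - 0.5) * 0.5714
= 7.0714


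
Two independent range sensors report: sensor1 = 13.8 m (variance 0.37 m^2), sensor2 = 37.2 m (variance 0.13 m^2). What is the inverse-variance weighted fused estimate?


w1 = (1/var1) / (1/var1 + 1/var2)
   = 2.7027 / (2.7027 + 7.6923) = 0.26
w2 = 1 - w1 = 0.74
fused = w1*s1 + w2*s2 = 3.588 + 27.528
= 31.116 m


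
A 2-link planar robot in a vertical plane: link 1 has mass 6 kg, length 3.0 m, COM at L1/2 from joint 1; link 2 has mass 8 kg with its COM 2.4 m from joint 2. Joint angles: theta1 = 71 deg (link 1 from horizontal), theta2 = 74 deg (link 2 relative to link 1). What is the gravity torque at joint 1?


Horizontal distance from joint 1 to link-1 COM:
  x_c1 = (L1/2)*cos(t1) = 1.5 * 0.3256 = 0.4884 m
Horizontal distance from joint 1 to link-2 COM:
  x_c2 = L1*cos(t1) + Lc2*cos(t1+t2)
       = 3.0*0.3256 + 2.4*-0.8192 = -0.9893 m
tau1 = m1*g*x_c1 + m2*g*x_c2
     = 6*9.81*0.4884 + 8*9.81*-0.9893
     = 28.7444 + -77.6372
     = -48.8927 Nm


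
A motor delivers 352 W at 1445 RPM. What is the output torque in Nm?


omega = 1445 * 2*pi/60 = 151.32 rad/s
tau = P / omega = 352 / 151.32
= 2.3262 Nm


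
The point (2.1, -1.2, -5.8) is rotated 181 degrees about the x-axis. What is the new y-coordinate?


Rotation about x-axis: y' = y*cos(theta) - z*sin(theta)
= -1.2 * -0.9998 - -5.8 * -0.0175
= 1.0986


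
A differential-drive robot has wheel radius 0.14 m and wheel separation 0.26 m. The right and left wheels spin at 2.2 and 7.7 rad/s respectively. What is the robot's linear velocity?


vR = r*wR = 0.14*2.2 = 0.308 m/s
vL = r*wL = 0.14*7.7 = 1.078 m/s
v = (vR+vL)/2 = 0.693 m/s
omega = (vR-vL)/L = -2.9615 rad/s
linear velocity = 0.693 m/s


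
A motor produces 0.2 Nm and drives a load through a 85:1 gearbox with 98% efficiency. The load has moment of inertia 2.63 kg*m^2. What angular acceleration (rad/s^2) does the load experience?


tau_out = tau_motor * N * eta
= 0.2 * 85 * 0.98 = 16.66 Nm
alpha = tau_out / I = 16.66 / 2.63
= 6.3346 rad/s^2


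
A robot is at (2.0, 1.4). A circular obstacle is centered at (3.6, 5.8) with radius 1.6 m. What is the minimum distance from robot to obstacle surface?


center_dist = sqrt((2.0-3.6)^2 + (1.4-5.8)^2)
= sqrt(2.56 + 19.36)
= 4.6819
min_dist = center_dist - radius = 4.6819 - 1.6 = 3.0819 m


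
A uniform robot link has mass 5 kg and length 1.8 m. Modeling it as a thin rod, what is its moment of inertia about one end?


I = (1/3) * m * L^2
= (1/3) * 5 * 1.8^2
= 0.333333 * 5 * 3.24
= 5.4 kg*m^2


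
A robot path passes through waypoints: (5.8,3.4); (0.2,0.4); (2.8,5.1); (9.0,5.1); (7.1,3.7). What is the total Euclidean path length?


Segment lengths:
  seg1 = sqrt((-5.6)^2 + (-3.0)^2) = 6.353
  seg2 = sqrt((2.6)^2 + (4.7)^2) = 5.3712
  seg3 = sqrt((6.2)^2 + (0.0)^2) = 6.2
  seg4 = sqrt((-1.9)^2 + (-1.4)^2) = 2.3601
Total = 20.2843


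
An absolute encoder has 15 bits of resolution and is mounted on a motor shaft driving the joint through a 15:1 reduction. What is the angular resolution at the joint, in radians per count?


counts = 2^15 = 32768
effective counts at joint = 32768 * 15 = 491520
resolution = 2*pi / 491520
= 1.2783e-05 rad/count


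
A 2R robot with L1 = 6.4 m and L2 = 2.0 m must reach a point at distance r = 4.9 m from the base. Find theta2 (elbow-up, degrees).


cos(theta2) = (r^2 - L1^2 - L2^2) / (2*L1*L2)
cos(theta2) = (24.01 - 40.96 - 4.0) / 25.6
cos(theta2) = -0.818359
theta2 = 144.9209 degrees


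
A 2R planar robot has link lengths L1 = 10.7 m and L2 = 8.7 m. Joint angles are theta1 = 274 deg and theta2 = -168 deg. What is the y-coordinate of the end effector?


Convert angles to radians: theta1 = 4.7822, theta2 = -2.9322
y = L1*sin(theta1) + L2*sin(theta1+theta2)
y = -10.6739 + 8.363
y = -2.311


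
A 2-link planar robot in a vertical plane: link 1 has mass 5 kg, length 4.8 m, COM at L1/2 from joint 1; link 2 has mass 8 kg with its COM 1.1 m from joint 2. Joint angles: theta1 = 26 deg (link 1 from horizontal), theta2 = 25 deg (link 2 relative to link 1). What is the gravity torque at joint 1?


Horizontal distance from joint 1 to link-1 COM:
  x_c1 = (L1/2)*cos(t1) = 2.4 * 0.8988 = 2.1571 m
Horizontal distance from joint 1 to link-2 COM:
  x_c2 = L1*cos(t1) + Lc2*cos(t1+t2)
       = 4.8*0.8988 + 1.1*0.6293 = 5.0065 m
tau1 = m1*g*x_c1 + m2*g*x_c2
     = 5*9.81*2.1571 + 8*9.81*5.0065
     = 105.806 + 392.9073
     = 498.7133 Nm


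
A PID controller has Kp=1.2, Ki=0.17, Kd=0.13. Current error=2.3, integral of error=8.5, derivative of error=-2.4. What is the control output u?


u = Kp*e + Ki*int(e) + Kd*de/dt
= 1.2*2.3 + 0.17*8.5 + 0.13*(-2.4)
= 2.76 + 1.445 + -0.312
= 3.893


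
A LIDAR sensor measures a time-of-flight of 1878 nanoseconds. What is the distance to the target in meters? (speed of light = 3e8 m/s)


tof = 1878 ns = 1.878e-06 s
dist = c * tof / 2
= 3e8 * 1.878e-06 / 2
= 281.7 m


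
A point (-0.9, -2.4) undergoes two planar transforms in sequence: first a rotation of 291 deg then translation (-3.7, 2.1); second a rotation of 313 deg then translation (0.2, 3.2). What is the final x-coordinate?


After transform 1:
x1 = cos(291)*-0.9 - sin(291)*-2.4 + -3.7 = -6.2631
y1 = sin(291)*-0.9 + cos(291)*-2.4 + 2.1 = 2.0801
After transform 2:
x2 = cos(313)*-6.2631 - sin(313)*2.0801 + 0.2
= -2.5501


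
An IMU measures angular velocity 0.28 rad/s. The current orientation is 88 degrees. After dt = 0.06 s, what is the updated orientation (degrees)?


delta_theta = w * dt = 0.28 * 0.06 = 0.0168 rad
= 0.9626 deg
theta_new = 88 + 0.9626 = 88.9626 deg


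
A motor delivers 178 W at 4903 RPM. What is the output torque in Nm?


omega = 4903 * 2*pi/60 = 513.441 rad/s
tau = P / omega = 178 / 513.441
= 0.3467 Nm


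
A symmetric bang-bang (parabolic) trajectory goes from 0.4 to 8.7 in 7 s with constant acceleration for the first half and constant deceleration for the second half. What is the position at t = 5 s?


Symmetric rest-to-rest: each phase covers (pf-p0)/2 in time T/2. 0.5*a*(T/2)^2 = (pf-p0)/2 => a = 4*(pf-p0)/T^2
a = 4*(8.7-0.4)/7^2 = 0.6776
t = 5 is in the deceleration phase (t > T/2).
p = pf - 0.5*a*(T-t)^2 = 8.7 - 0.5*0.6776*2^2
= 7.3449


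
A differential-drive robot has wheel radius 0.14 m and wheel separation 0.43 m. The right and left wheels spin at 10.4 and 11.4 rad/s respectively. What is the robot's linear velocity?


vR = r*wR = 0.14*10.4 = 1.456 m/s
vL = r*wL = 0.14*11.4 = 1.596 m/s
v = (vR+vL)/2 = 1.526 m/s
omega = (vR-vL)/L = -0.3256 rad/s
linear velocity = 1.526 m/s


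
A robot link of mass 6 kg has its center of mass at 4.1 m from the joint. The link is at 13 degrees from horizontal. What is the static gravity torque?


tau = m*g*L*cos(angle)
= 6 * 9.81 * 4.1 * cos(13 deg)
= 6 * 9.81 * 4.1 * 0.9744
= 235.1408 Nm


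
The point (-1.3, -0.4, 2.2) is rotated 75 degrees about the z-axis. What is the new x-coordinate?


Rotation about z-axis: x' = x*cos(theta) - y*sin(theta)
= -1.3 * 0.2588 - -0.4 * 0.9659
= 0.0499


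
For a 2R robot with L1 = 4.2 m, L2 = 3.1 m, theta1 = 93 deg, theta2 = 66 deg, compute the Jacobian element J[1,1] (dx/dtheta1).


J[1,1] = -L1*sin(t1) - L2*sin(t1+t2)
= -4.2*sin(93) - 3.1*sin(159)
= -5.3052


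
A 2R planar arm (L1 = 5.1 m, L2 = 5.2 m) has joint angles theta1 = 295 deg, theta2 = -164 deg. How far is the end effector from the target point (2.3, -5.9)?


End effector via forward kinematics:
x = L1*cos(t1) + L2*cos(t1+t2) = -1.2562
y = L1*sin(t1) + L2*sin(t1+t2) = -0.6977
Distance to target:
d = sqrt((2.3 - -1.2562)^2 + (-5.9 - -0.6977)^2)
= sqrt(12.6462 + 27.0641)
= 6.3016 m


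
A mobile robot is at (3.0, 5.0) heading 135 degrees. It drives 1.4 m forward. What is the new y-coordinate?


y_new = y0 + d*sin(theta)
= 5.0 + 1.4*sin(135)
= 5.0 + 0.9899
= 5.9899


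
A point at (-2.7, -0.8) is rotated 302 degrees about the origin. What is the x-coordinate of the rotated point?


x' = x*cos(theta) - y*sin(theta)
cos(302 deg) = 0.5299, sin(302 deg) = -0.848
x' = -2.7 * 0.5299 - -0.8 * -0.848
= -1.4308 - 0.6784
= -2.1092


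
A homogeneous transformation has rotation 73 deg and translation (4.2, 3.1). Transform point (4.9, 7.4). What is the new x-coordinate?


x' = cos(theta)*px - sin(theta)*py + tx
= 0.2924*4.9 - 0.9563*7.4 + 4.2
= -1.444


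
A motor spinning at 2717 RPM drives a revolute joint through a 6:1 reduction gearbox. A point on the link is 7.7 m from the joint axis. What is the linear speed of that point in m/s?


omega_motor = 2717 * 2*pi/60 = 284.5236 rad/s
omega_joint = omega_motor / 6 = 47.4206 rad/s
v = omega_joint * r = 47.4206 * 7.7
= 365.1386 m/s


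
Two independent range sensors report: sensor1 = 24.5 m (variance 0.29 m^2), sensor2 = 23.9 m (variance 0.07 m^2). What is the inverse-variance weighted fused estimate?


w1 = (1/var1) / (1/var1 + 1/var2)
   = 3.4483 / (3.4483 + 14.2857) = 0.1944
w2 = 1 - w1 = 0.8056
fused = w1*s1 + w2*s2 = 4.7639 + 19.2528
= 24.0167 m


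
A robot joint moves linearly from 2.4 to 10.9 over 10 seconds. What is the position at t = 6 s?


s = t/T = 6/10 = 0.6
p(t) = p0 + (pf-p0)*s
= 2.4 + (10.9 - 2.4) * 0.6
= 7.5


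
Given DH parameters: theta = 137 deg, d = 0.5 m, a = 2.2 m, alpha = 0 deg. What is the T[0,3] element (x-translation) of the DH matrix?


T[0,3] = a * cos(theta)
= 2.2 * cos(137 deg)
= 2.2 * -0.7314
= -1.609


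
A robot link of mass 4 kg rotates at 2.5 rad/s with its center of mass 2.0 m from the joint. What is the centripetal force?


F = m * omega^2 * r
= 4 * 2.5^2 * 2.0
= 4 * 6.25 * 2.0
= 50.0 N


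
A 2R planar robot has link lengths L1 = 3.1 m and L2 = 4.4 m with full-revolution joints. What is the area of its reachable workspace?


r_max = L1 + L2 = 7.5 m
r_min = |L1 - L2| = 1.3 m
Area = pi*(r_max^2 - r_min^2)
= pi*(56.25 - 1.69)
= pi * 54.56
= 171.4053 m^2


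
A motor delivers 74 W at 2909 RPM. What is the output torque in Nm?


omega = 2909 * 2*pi/60 = 304.6298 rad/s
tau = P / omega = 74 / 304.6298
= 0.2429 Nm


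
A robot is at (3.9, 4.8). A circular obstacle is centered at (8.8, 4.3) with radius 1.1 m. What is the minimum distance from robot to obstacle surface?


center_dist = sqrt((3.9-8.8)^2 + (4.8-4.3)^2)
= sqrt(24.01 + 0.25)
= 4.9254
min_dist = center_dist - radius = 4.9254 - 1.1 = 3.8254 m


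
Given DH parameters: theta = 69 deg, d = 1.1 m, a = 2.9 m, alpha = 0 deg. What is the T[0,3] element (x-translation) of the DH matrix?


T[0,3] = a * cos(theta)
= 2.9 * cos(69 deg)
= 2.9 * 0.3584
= 1.0393


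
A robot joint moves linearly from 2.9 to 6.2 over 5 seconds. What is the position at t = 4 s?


s = t/T = 4/5 = 0.8
p(t) = p0 + (pf-p0)*s
= 2.9 + (6.2 - 2.9) * 0.8
= 5.54


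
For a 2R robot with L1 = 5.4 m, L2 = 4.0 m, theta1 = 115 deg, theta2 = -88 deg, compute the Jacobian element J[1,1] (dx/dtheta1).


J[1,1] = -L1*sin(t1) - L2*sin(t1+t2)
= -5.4*sin(115) - 4.0*sin(27)
= -6.71


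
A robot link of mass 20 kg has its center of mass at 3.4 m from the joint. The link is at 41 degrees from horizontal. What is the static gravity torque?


tau = m*g*L*cos(angle)
= 20 * 9.81 * 3.4 * cos(41 deg)
= 20 * 9.81 * 3.4 * 0.7547
= 503.4517 Nm


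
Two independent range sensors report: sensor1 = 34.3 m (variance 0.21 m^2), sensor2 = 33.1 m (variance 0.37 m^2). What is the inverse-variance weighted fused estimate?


w1 = (1/var1) / (1/var1 + 1/var2)
   = 4.7619 / (4.7619 + 2.7027) = 0.6379
w2 = 1 - w1 = 0.3621
fused = w1*s1 + w2*s2 = 21.881 + 11.9845
= 33.8655 m


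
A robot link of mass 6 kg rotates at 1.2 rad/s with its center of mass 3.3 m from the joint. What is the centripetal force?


F = m * omega^2 * r
= 6 * 1.2^2 * 3.3
= 6 * 1.44 * 3.3
= 28.512 N


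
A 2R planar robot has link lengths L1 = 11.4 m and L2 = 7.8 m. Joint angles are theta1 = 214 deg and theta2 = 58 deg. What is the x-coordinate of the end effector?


Convert angles to radians: theta1 = 3.735, theta2 = 1.0123
x = L1*cos(theta1) + L2*cos(theta1+theta2)
x = -9.451 + 0.2722
x = -9.1788


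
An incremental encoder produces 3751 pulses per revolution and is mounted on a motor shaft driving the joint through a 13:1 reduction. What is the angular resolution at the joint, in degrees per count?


counts per rev = 3751
effective counts at joint = 3751 * 13 = 48763
resolution = 360 / 48763
= 0.0074 deg/count


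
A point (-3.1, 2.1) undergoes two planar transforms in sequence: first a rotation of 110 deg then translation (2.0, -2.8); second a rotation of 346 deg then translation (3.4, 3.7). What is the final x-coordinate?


After transform 1:
x1 = cos(110)*-3.1 - sin(110)*2.1 + 2.0 = 1.0869
y1 = sin(110)*-3.1 + cos(110)*2.1 + -2.8 = -6.4313
After transform 2:
x2 = cos(346)*1.0869 - sin(346)*-6.4313 + 3.4
= 2.8988


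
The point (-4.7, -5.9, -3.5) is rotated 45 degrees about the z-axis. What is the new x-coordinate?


Rotation about z-axis: x' = x*cos(theta) - y*sin(theta)
= -4.7 * 0.7071 - -5.9 * 0.7071
= 0.8485


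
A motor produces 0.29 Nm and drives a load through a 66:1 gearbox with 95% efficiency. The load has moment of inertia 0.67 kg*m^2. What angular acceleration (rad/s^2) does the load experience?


tau_out = tau_motor * N * eta
= 0.29 * 66 * 0.95 = 18.183 Nm
alpha = tau_out / I = 18.183 / 0.67
= 27.1388 rad/s^2


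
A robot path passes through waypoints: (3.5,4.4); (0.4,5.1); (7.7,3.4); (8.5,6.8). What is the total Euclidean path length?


Segment lengths:
  seg1 = sqrt((-3.1)^2 + (0.7)^2) = 3.178
  seg2 = sqrt((7.3)^2 + (-1.7)^2) = 7.4953
  seg3 = sqrt((0.8)^2 + (3.4)^2) = 3.4928
Total = 14.1662


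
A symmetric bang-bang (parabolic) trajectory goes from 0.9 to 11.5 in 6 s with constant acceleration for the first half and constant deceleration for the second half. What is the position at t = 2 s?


Symmetric rest-to-rest: each phase covers (pf-p0)/2 in time T/2. 0.5*a*(T/2)^2 = (pf-p0)/2 => a = 4*(pf-p0)/T^2
a = 4*(11.5-0.9)/6^2 = 1.1778
t = 2 is in the acceleration phase (t <= T/2).
p = p0 + 0.5*a*t^2 = 0.9 + 0.5*1.1778*2^2
= 3.2556


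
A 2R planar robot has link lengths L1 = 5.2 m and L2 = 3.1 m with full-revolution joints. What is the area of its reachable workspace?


r_max = L1 + L2 = 8.3 m
r_min = |L1 - L2| = 2.1 m
Area = pi*(r_max^2 - r_min^2)
= pi*(68.89 - 4.41)
= pi * 64.48
= 202.5699 m^2


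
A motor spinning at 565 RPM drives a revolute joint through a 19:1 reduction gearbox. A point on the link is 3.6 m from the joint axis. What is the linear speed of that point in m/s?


omega_motor = 565 * 2*pi/60 = 59.1667 rad/s
omega_joint = omega_motor / 19 = 3.114 rad/s
v = omega_joint * r = 3.114 * 3.6
= 11.2105 m/s


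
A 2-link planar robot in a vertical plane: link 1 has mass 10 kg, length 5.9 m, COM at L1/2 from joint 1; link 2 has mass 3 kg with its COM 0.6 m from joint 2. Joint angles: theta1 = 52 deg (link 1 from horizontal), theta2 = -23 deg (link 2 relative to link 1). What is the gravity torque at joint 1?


Horizontal distance from joint 1 to link-1 COM:
  x_c1 = (L1/2)*cos(t1) = 2.95 * 0.6157 = 1.8162 m
Horizontal distance from joint 1 to link-2 COM:
  x_c2 = L1*cos(t1) + Lc2*cos(t1+t2)
       = 5.9*0.6157 + 0.6*0.8746 = 4.1572 m
tau1 = m1*g*x_c1 + m2*g*x_c2
     = 10*9.81*1.8162 + 3*9.81*4.1572
     = 178.1694 + 122.3456
     = 300.515 Nm


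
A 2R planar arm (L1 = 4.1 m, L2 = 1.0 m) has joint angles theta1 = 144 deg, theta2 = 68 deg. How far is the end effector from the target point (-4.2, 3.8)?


End effector via forward kinematics:
x = L1*cos(t1) + L2*cos(t1+t2) = -4.165
y = L1*sin(t1) + L2*sin(t1+t2) = 1.88
Distance to target:
d = sqrt((-4.2 - -4.165)^2 + (3.8 - 1.88)^2)
= sqrt(0.0012 + 3.6864)
= 1.9203 m


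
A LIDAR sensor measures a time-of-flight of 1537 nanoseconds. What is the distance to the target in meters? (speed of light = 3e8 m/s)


tof = 1537 ns = 1.537e-06 s
dist = c * tof / 2
= 3e8 * 1.537e-06 / 2
= 230.55 m


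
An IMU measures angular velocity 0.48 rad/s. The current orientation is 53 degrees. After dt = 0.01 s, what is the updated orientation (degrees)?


delta_theta = w * dt = 0.48 * 0.01 = 0.0048 rad
= 0.275 deg
theta_new = 53 + 0.275 = 53.275 deg


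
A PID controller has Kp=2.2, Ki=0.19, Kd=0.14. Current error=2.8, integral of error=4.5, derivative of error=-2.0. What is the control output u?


u = Kp*e + Ki*int(e) + Kd*de/dt
= 2.2*2.8 + 0.19*4.5 + 0.14*(-2.0)
= 6.16 + 0.855 + -0.28
= 6.735


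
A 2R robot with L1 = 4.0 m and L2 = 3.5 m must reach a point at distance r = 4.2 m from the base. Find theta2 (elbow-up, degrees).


cos(theta2) = (r^2 - L1^2 - L2^2) / (2*L1*L2)
cos(theta2) = (17.64 - 16.0 - 12.25) / 28.0
cos(theta2) = -0.378929
theta2 = 112.2673 degrees


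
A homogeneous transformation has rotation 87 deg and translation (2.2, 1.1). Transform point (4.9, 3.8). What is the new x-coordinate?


x' = cos(theta)*px - sin(theta)*py + tx
= 0.0523*4.9 - 0.9986*3.8 + 2.2
= -1.3383


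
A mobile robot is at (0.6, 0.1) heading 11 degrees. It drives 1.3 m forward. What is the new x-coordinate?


x_new = x0 + d*cos(theta)
= 0.6 + 1.3*cos(11)
= 0.6 + 1.2761
= 1.8761


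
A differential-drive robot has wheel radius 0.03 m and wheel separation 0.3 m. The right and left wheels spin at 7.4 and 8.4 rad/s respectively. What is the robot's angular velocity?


vR = r*wR = 0.03*7.4 = 0.222 m/s
vL = r*wL = 0.03*8.4 = 0.252 m/s
v = (vR+vL)/2 = 0.237 m/s
omega = (vR-vL)/L = -0.1 rad/s
angular velocity = -0.1 rad/s


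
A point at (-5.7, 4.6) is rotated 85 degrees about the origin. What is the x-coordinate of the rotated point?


x' = x*cos(theta) - y*sin(theta)
cos(85 deg) = 0.0872, sin(85 deg) = 0.9962
x' = -5.7 * 0.0872 - 4.6 * 0.9962
= -0.4968 - 4.5825
= -5.0793


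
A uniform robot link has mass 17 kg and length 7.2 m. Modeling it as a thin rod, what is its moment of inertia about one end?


I = (1/3) * m * L^2
= (1/3) * 17 * 7.2^2
= 0.333333 * 17 * 51.84
= 293.76 kg*m^2


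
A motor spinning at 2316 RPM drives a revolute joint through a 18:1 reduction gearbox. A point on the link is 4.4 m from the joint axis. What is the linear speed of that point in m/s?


omega_motor = 2316 * 2*pi/60 = 242.531 rad/s
omega_joint = omega_motor / 18 = 13.4739 rad/s
v = omega_joint * r = 13.4739 * 4.4
= 59.2853 m/s


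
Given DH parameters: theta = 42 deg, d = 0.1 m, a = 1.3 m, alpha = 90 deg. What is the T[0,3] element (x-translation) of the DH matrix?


T[0,3] = a * cos(theta)
= 1.3 * cos(42 deg)
= 1.3 * 0.7431
= 0.9661


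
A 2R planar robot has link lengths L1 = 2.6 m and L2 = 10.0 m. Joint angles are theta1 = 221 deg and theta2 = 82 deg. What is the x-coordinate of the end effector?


Convert angles to radians: theta1 = 3.8572, theta2 = 1.4312
x = L1*cos(theta1) + L2*cos(theta1+theta2)
x = -1.9622 + 5.4464
x = 3.4841


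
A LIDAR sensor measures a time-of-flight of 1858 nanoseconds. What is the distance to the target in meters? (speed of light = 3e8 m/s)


tof = 1858 ns = 1.858e-06 s
dist = c * tof / 2
= 3e8 * 1.858e-06 / 2
= 278.7 m


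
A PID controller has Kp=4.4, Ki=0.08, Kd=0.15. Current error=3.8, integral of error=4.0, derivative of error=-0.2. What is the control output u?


u = Kp*e + Ki*int(e) + Kd*de/dt
= 4.4*3.8 + 0.08*4.0 + 0.15*(-0.2)
= 16.72 + 0.32 + -0.03
= 17.01


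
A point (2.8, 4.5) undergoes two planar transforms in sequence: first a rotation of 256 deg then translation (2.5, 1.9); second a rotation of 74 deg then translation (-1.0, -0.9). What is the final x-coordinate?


After transform 1:
x1 = cos(256)*2.8 - sin(256)*4.5 + 2.5 = 6.1889
y1 = sin(256)*2.8 + cos(256)*4.5 + 1.9 = -1.9055
After transform 2:
x2 = cos(74)*6.1889 - sin(74)*-1.9055 + -1.0
= 2.5376


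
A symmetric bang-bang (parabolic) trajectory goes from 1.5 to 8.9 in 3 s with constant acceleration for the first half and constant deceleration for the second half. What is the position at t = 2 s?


Symmetric rest-to-rest: each phase covers (pf-p0)/2 in time T/2. 0.5*a*(T/2)^2 = (pf-p0)/2 => a = 4*(pf-p0)/T^2
a = 4*(8.9-1.5)/3^2 = 3.2889
t = 2 is in the deceleration phase (t > T/2).
p = pf - 0.5*a*(T-t)^2 = 8.9 - 0.5*3.2889*1^2
= 7.2556


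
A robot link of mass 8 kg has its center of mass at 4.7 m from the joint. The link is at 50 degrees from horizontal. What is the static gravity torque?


tau = m*g*L*cos(angle)
= 8 * 9.81 * 4.7 * cos(50 deg)
= 8 * 9.81 * 4.7 * 0.6428
= 237.0961 Nm


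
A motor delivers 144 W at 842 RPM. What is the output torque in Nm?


omega = 842 * 2*pi/60 = 88.174 rad/s
tau = P / omega = 144 / 88.174
= 1.6331 Nm


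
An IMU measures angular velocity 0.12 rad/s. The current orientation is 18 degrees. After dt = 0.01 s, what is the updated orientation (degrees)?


delta_theta = w * dt = 0.12 * 0.01 = 0.0012 rad
= 0.0688 deg
theta_new = 18 + 0.0688 = 18.0688 deg


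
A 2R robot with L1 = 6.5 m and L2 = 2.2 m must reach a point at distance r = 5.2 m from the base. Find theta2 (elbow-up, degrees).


cos(theta2) = (r^2 - L1^2 - L2^2) / (2*L1*L2)
cos(theta2) = (27.04 - 42.25 - 4.84) / 28.6
cos(theta2) = -0.701049
theta2 = 134.5112 degrees


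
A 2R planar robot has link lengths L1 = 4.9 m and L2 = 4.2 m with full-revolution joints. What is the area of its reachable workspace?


r_max = L1 + L2 = 9.1 m
r_min = |L1 - L2| = 0.7 m
Area = pi*(r_max^2 - r_min^2)
= pi*(82.81 - 0.49)
= pi * 82.32
= 258.6159 m^2
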